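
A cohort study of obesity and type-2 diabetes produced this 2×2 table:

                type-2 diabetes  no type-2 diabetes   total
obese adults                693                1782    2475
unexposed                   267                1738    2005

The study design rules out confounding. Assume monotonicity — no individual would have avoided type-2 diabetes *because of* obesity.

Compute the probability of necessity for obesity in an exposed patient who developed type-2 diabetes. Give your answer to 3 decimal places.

p₁ = P(outcome | exposed) = 693/2475 = 0.28
p₀ = P(outcome | unexposed) = 267/2005 = 0.13317
Under exogeneity and monotonicity, PN = (p₁ − p₀) / p₁.
PN = (0.28 − 0.13317) / 0.28 = 0.14683 / 0.28 ≈ 0.5244

PN ≈ 0.524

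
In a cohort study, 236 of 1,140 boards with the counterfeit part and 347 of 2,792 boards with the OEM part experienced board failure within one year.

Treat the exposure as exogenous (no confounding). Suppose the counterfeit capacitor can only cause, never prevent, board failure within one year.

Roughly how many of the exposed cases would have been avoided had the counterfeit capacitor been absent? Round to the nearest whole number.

p₁ = P(outcome | exposed) = 236/1140 = 0.20702
p₀ = P(outcome | unexposed) = 347/2792 = 0.12428
PN = (p₁ − p₀)/p₁ = (0.20702 − 0.12428) / 0.20702 ≈ 0.39965.
Attributable cases ≈ PN × (exposed cases) = 0.39965 × 236 ≈ 94.32.

about 94 cases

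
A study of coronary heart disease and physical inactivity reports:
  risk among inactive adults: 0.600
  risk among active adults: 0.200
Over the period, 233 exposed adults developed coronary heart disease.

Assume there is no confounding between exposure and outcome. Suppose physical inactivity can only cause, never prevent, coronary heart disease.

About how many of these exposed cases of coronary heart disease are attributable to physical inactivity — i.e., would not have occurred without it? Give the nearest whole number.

Let p₁ = 0.6, p₀ = 0.2.
PN = (p₁ − p₀)/p₁ = (0.6 − 0.2) / 0.6 ≈ 0.66667.
Attributable cases ≈ PN × (exposed cases) = 0.66667 × 233 ≈ 155.33.

about 155 cases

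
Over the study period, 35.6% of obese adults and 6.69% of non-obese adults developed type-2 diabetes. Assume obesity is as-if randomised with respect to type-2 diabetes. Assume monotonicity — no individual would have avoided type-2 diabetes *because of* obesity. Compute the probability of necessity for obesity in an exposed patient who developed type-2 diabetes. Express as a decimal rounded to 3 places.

PN ≈ 0.812

p₁ = 0.356, p₀ = 0.0669.
Under exogeneity and monotonicity, PN = (p₁ − p₀) / p₁.
PN = (0.356 − 0.0669) / 0.356 = 0.2891 / 0.356 ≈ 0.8121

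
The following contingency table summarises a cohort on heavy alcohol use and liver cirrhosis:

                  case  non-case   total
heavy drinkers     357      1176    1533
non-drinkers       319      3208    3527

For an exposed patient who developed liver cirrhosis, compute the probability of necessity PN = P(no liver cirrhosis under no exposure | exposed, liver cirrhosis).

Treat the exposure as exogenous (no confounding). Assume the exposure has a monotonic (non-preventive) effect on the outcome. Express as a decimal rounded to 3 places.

PN ≈ 0.612

p₁ = P(outcome | exposed) = 357/1533 = 0.23288
p₀ = P(outcome | unexposed) = 319/3527 = 0.090445
Under exogeneity and monotonicity, PN = (p₁ − p₀)/p₁.
PN = (0.23288 − 0.090445) / 0.23288 ≈ 0.6116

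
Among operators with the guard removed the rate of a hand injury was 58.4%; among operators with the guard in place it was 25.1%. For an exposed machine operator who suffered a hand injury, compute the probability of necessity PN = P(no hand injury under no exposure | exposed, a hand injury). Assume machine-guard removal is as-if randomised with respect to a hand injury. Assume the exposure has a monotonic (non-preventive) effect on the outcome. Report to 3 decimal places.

p₁ = 0.584, p₀ = 0.251.
Under exogeneity and monotonicity, PN = (p₁ − p₀) / p₁.
PN = (0.584 − 0.251) / 0.584 = 0.333 / 0.584 ≈ 0.5702

PN ≈ 0.570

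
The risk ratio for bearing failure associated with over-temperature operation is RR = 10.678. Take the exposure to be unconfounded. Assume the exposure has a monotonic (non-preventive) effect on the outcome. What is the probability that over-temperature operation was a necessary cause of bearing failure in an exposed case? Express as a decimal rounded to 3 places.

PN ≈ 0.906

Under exogeneity and monotonicity, PN = (RR − 1) / RR = 1 − 1/RR.
PN = (10.678 − 1) / 10.678 = 9.678 / 10.678 ≈ 0.9063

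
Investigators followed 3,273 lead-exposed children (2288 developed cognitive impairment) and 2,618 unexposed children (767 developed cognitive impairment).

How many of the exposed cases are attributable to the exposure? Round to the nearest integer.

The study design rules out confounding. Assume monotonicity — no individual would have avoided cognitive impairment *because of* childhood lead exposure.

about 1329 cases

p₁ = P(outcome | exposed) = 2288/3273 = 0.69905
p₀ = P(outcome | unexposed) = 767/2618 = 0.29297
PN = (p₁ − p₀)/p₁ = (0.69905 − 0.29297) / 0.69905 ≈ 0.58090.
Attributable cases ≈ PN × (exposed cases) = 0.58090 × 2288 ≈ 1329.10.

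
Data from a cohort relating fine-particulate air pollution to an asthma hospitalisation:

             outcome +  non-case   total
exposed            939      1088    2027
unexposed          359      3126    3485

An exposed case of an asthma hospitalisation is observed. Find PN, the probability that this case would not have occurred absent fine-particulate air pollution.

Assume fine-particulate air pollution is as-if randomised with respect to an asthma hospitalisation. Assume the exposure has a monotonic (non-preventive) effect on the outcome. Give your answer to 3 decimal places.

p₁ = P(outcome | exposed) = 939/2027 = 0.46325
p₀ = P(outcome | unexposed) = 359/3485 = 0.10301
Under exogeneity and monotonicity, PN = (p₁ − p₀) / p₁.
PN = (0.46325 − 0.10301) / 0.46325 = 0.36023 / 0.46325 ≈ 0.7776

PN ≈ 0.778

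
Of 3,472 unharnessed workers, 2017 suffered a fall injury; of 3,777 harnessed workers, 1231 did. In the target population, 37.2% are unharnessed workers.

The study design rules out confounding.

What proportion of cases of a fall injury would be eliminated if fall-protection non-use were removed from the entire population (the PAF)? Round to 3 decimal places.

PAF ≈ 0.225

p₁ = P(outcome | exposed) = 2017/3472 = 0.58093
p₀ = P(outcome | unexposed) = 1231/3777 = 0.32592
Overall risk P(Y=1) = π·p₁ + (1−π)·p₀ = 0.372×0.58093 + 0.628×0.32592 = 0.42078.
Under exogeneity, PAF = [P(Y=1) − p₀] / P(Y=1).
PAF = (0.42078 − 0.32592) / 0.42078 ≈ 0.2254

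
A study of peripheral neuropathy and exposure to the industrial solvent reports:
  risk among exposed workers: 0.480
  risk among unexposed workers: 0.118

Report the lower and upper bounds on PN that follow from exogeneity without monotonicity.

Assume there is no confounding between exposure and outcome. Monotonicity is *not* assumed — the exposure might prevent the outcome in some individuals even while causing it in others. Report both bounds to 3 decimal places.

Let p₁ = 0.48, p₀ = 0.118.
Under exogeneity alone the bounds on PN are max{0,(p₁−p₀)/p₁} ≤ PN ≤ min{1,(1−p₀)/p₁}.
  lower = (p₁ − p₀)/p₁ = 0.362 / 0.48 ≈ 0.7542
  upper = min{1, (1 − p₀)/p₁} = 0.882 / 0.48 ≈ 1.8375 → capped at 1

0.754 ≤ PN ≤ 1.000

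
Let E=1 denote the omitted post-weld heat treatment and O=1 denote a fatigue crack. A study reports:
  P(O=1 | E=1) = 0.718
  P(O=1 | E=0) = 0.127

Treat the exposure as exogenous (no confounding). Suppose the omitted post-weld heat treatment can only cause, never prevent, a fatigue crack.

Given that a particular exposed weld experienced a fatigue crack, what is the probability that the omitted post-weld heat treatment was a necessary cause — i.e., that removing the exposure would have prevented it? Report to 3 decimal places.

PN ≈ 0.823

Let p₁ = 0.718, p₀ = 0.127.
Under exogeneity and monotonicity, PN = (p₁ − p₀) / p₁.
PN = (0.718 − 0.127) / 0.718 = 0.591 / 0.718 ≈ 0.8231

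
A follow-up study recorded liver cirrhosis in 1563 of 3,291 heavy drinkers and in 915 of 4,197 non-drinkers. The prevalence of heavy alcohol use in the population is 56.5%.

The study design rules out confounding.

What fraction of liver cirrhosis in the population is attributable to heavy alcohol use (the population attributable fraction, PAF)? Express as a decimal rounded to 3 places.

p₁ = P(outcome | exposed) = 1563/3291 = 0.47493
p₀ = P(outcome | unexposed) = 915/4197 = 0.21801
Overall risk P(Y=1) = π·p₁ + (1−π)·p₀ = 0.565×0.47493 + 0.435×0.21801 = 0.36317.
Under exogeneity, PAF = [P(Y=1) − p₀] / P(Y=1).
PAF = (0.36317 − 0.21801) / 0.36317 ≈ 0.3997

PAF ≈ 0.400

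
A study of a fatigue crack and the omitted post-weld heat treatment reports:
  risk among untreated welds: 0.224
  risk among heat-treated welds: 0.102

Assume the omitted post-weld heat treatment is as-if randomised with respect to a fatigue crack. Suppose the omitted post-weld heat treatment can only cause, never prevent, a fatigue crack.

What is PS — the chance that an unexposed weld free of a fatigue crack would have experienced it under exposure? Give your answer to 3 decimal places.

PS ≈ 0.136

Let p₁ = 0.224, p₀ = 0.102.
Under exogeneity and monotonicity, PS = (p₁ − p₀) / (1 − p₀).
PS = (0.224 − 0.102) / (1 − 0.102) = 0.122 / 0.898 ≈ 0.1359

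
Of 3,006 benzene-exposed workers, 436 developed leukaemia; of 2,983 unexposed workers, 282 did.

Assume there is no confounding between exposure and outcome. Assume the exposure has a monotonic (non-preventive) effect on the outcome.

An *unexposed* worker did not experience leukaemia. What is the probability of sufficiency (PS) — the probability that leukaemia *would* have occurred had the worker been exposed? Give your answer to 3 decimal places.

PS ≈ 0.056

p₁ = P(outcome | exposed) = 436/3006 = 0.14504
p₀ = P(outcome | unexposed) = 282/2983 = 0.094536
Under exogeneity and monotonicity, PS = (p₁ − p₀) / (1 − p₀).
PS = (0.14504 − 0.094536) / (1 − 0.094536) = 0.050508 / 0.90546 ≈ 0.0558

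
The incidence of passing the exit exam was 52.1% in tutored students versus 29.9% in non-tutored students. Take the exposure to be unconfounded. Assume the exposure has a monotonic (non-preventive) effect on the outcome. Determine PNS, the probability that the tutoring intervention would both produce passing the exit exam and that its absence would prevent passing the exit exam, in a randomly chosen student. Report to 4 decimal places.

p₁ = 0.521, p₀ = 0.299.
Under exogeneity and monotonicity, PNS = p₁ − p₀.
PNS = 0.521 − 0.299 = 0.222

PNS ≈ 0.2220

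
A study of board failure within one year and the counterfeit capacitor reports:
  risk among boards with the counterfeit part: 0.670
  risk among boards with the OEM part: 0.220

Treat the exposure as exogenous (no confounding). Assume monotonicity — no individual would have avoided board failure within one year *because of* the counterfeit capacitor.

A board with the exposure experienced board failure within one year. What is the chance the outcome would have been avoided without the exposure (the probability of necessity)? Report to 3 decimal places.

Let p₁ = 0.67, p₀ = 0.22.
Under exogeneity and monotonicity, PN = (p₁ − p₀) / p₁.
PN = (0.67 − 0.22) / 0.67 = 0.45 / 0.67 ≈ 0.6716

PN ≈ 0.672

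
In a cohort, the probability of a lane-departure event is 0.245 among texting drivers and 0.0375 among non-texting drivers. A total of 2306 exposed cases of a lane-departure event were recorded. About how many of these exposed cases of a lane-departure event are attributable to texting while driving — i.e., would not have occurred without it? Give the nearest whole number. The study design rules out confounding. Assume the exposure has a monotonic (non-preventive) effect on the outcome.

about 1953 cases

Let p₁ = 0.245, p₀ = 0.0375.
PN = (p₁ − p₀)/p₁ = (0.245 − 0.0375) / 0.245 ≈ 0.84694.
Attributable cases ≈ PN × (exposed cases) = 0.84694 × 2306 ≈ 1953.04.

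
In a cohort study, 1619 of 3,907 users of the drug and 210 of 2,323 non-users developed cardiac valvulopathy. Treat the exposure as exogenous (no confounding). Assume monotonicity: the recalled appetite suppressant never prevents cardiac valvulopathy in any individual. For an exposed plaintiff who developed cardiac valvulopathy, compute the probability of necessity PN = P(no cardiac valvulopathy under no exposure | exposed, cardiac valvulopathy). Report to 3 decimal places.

p₁ = P(outcome | exposed) = 1619/3907 = 0.41438
p₀ = P(outcome | unexposed) = 210/2323 = 0.0904
Under exogeneity and monotonicity, PN = (p₁ − p₀) / p₁.
PN = (0.41438 − 0.0904) / 0.41438 = 0.32398 / 0.41438 ≈ 0.7818

PN ≈ 0.782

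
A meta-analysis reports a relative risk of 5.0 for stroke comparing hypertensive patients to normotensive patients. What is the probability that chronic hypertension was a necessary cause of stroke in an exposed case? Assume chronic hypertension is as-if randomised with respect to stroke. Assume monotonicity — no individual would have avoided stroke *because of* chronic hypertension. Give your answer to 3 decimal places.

Under exogeneity and monotonicity, PN = (RR − 1) / RR = 1 − 1/RR.
PN = (5.0 − 1) / 5.0 = 4 / 5.0 ≈ 0.8000

PN ≈ 0.800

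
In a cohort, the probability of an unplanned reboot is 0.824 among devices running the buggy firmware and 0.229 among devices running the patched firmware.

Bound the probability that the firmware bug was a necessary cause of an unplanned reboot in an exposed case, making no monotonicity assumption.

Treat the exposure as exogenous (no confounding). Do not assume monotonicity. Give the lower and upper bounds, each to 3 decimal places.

0.722 ≤ PN ≤ 0.936

Let p₁ = 0.824, p₀ = 0.229.
Under exogeneity alone the bounds on PN are max{0,(p₁−p₀)/p₁} ≤ PN ≤ min{1,(1−p₀)/p₁}.
  lower = (p₁ − p₀)/p₁ = 0.595 / 0.824 ≈ 0.7221
  upper = min{1, (1 − p₀)/p₁} = 0.771 / 0.824 ≈ 0.9357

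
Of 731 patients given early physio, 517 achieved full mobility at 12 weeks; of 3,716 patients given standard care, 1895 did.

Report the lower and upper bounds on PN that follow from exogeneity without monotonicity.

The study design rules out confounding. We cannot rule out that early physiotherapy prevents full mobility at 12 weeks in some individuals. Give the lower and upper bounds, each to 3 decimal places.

p₁ = P(outcome | exposed) = 517/731 = 0.70725
p₀ = P(outcome | unexposed) = 1895/3716 = 0.50996
Under exogeneity alone the bounds on PN are max{0,(p₁−p₀)/p₁} ≤ PN ≤ min{1,(1−p₀)/p₁}.
  lower = (p₁ − p₀)/p₁ = 0.19729 / 0.70725 ≈ 0.2790
  upper = min{1, (1 − p₀)/p₁} = 0.49004 / 0.70725 ≈ 0.6929

0.279 ≤ PN ≤ 0.693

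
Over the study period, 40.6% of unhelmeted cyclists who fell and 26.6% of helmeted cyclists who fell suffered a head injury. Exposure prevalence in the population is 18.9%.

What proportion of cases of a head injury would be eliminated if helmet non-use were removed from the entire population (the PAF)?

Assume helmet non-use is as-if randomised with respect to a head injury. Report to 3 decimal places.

p₁ = 0.406, p₀ = 0.266.
Overall risk P(Y=1) = π·p₁ + (1−π)·p₀ = 0.189×0.406 + 0.811×0.266 = 0.29246.
Under exogeneity, PAF = [P(Y=1) − p₀] / P(Y=1).
PAF = (0.29246 − 0.266) / 0.29246 ≈ 0.0905

PAF ≈ 0.090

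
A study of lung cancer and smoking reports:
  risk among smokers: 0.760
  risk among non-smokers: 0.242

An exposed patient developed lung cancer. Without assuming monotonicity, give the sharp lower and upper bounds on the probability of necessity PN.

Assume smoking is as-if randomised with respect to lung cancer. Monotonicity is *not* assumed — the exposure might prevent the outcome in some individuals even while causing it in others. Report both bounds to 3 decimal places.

0.682 ≤ PN ≤ 0.997

Let p₁ = 0.76, p₀ = 0.242.
Under exogeneity alone the bounds on PN are max{0,(p₁−p₀)/p₁} ≤ PN ≤ min{1,(1−p₀)/p₁}.
  lower = (p₁ − p₀)/p₁ = 0.518 / 0.76 ≈ 0.6816
  upper = min{1, (1 − p₀)/p₁} = 0.758 / 0.76 ≈ 0.9974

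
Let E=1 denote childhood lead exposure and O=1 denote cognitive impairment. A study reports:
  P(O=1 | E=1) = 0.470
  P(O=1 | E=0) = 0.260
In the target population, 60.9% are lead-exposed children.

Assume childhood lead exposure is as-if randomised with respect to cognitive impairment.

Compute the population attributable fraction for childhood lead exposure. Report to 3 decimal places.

Let p₁ = 0.47, p₀ = 0.26.
Overall risk P(Y=1) = π·p₁ + (1−π)·p₀ = 0.609×0.47 + 0.391×0.26 = 0.38789.
Under exogeneity, PAF = [P(Y=1) − p₀] / P(Y=1).
PAF = (0.38789 − 0.26) / 0.38789 ≈ 0.3297

PAF ≈ 0.330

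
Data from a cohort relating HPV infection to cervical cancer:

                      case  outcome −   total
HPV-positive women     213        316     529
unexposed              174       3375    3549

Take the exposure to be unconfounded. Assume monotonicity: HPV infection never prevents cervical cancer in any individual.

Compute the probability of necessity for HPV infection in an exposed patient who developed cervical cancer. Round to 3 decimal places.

p₁ = P(outcome | exposed) = 213/529 = 0.40265
p₀ = P(outcome | unexposed) = 174/3549 = 0.049028
Under exogeneity and monotonicity, PN = (p₁ − p₀)/p₁.
PN = (0.40265 − 0.049028) / 0.40265 ≈ 0.8782

PN ≈ 0.878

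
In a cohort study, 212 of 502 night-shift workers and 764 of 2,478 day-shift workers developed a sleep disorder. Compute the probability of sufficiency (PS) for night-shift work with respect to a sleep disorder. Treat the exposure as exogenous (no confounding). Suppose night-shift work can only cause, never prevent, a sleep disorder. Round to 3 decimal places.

p₁ = P(outcome | exposed) = 212/502 = 0.42231
p₀ = P(outcome | unexposed) = 764/2478 = 0.30831
Under exogeneity and monotonicity, PS = (p₁ − p₀) / (1 − p₀).
PS = (0.42231 − 0.30831) / (1 − 0.30831) = 0.114 / 0.69169 ≈ 0.1648

PS ≈ 0.165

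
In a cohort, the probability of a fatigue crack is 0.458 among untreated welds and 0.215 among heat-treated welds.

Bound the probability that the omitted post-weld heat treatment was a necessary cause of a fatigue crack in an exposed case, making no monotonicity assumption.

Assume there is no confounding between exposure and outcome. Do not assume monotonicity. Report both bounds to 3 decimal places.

0.531 ≤ PN ≤ 1.000

Let p₁ = 0.458, p₀ = 0.215.
Under exogeneity alone the bounds on PN are max{0,(p₁−p₀)/p₁} ≤ PN ≤ min{1,(1−p₀)/p₁}.
  lower = (p₁ − p₀)/p₁ = 0.243 / 0.458 ≈ 0.5306
  upper = min{1, (1 − p₀)/p₁} = 0.785 / 0.458 ≈ 1.7140 → capped at 1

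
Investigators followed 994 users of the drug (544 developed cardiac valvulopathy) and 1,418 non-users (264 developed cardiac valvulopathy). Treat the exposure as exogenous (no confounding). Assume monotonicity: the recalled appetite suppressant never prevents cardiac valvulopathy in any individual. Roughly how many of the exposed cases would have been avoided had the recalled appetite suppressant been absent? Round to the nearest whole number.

about 359 cases

p₁ = P(outcome | exposed) = 544/994 = 0.54728
p₀ = P(outcome | unexposed) = 264/1418 = 0.18618
PN = (p₁ − p₀)/p₁ = (0.54728 − 0.18618) / 0.54728 ≈ 0.65981.
Attributable cases ≈ PN × (exposed cases) = 0.65981 × 544 ≈ 358.94.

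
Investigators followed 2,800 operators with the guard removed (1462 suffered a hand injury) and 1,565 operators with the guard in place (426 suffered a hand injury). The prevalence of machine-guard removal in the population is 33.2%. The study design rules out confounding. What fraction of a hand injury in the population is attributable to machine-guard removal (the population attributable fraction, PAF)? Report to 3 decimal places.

PAF ≈ 0.234

p₁ = P(outcome | exposed) = 1462/2800 = 0.52214
p₀ = P(outcome | unexposed) = 426/1565 = 0.2722
Overall risk P(Y=1) = π·p₁ + (1−π)·p₀ = 0.332×0.52214 + 0.668×0.2722 = 0.35518.
Under exogeneity, PAF = [P(Y=1) − p₀] / P(Y=1).
PAF = (0.35518 − 0.2722) / 0.35518 ≈ 0.2336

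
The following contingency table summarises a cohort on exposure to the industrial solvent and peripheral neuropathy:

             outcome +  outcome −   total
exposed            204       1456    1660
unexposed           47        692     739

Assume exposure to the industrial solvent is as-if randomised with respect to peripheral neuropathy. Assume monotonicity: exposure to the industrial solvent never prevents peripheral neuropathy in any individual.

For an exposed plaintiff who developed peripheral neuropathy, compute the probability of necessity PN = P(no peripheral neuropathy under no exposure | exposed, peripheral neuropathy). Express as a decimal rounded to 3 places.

PN ≈ 0.482

p₁ = P(outcome | exposed) = 204/1660 = 0.12289
p₀ = P(outcome | unexposed) = 47/739 = 0.063599
Under exogeneity and monotonicity, PN = (p₁ − p₀)/p₁.
PN = (0.12289 − 0.063599) / 0.12289 ≈ 0.4825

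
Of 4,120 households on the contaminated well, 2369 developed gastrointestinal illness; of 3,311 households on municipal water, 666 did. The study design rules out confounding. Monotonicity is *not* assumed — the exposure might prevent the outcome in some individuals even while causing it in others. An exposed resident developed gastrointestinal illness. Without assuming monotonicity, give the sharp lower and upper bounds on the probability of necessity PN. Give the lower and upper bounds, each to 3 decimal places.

0.650 ≤ PN ≤ 1.000

p₁ = P(outcome | exposed) = 2369/4120 = 0.575
p₀ = P(outcome | unexposed) = 666/3311 = 0.20115
Under exogeneity alone the bounds on PN are max{0,(p₁−p₀)/p₁} ≤ PN ≤ min{1,(1−p₀)/p₁}.
  lower = (p₁ − p₀)/p₁ = 0.37385 / 0.575 ≈ 0.6502
  upper = min{1, (1 − p₀)/p₁} = 0.79885 / 0.575 ≈ 1.3893 → capped at 1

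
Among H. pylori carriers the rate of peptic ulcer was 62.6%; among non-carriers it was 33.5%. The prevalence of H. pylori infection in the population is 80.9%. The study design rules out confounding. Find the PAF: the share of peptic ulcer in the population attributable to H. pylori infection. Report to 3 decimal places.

p₁ = 0.626, p₀ = 0.335.
Overall risk P(Y=1) = π·p₁ + (1−π)·p₀ = 0.809×0.626 + 0.191×0.335 = 0.57042.
Under exogeneity, PAF = [P(Y=1) − p₀] / P(Y=1).
PAF = (0.57042 − 0.335) / 0.57042 ≈ 0.4127

PAF ≈ 0.413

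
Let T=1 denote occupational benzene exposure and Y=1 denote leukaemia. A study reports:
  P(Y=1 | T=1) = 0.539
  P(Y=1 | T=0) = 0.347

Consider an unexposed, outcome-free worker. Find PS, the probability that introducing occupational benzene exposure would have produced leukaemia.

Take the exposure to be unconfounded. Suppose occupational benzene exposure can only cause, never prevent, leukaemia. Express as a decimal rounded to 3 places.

PS ≈ 0.294

Let p₁ = 0.539, p₀ = 0.347.
Under exogeneity and monotonicity, PS = (p₁ − p₀) / (1 − p₀).
PS = (0.539 − 0.347) / (1 − 0.347) = 0.192 / 0.653 ≈ 0.2940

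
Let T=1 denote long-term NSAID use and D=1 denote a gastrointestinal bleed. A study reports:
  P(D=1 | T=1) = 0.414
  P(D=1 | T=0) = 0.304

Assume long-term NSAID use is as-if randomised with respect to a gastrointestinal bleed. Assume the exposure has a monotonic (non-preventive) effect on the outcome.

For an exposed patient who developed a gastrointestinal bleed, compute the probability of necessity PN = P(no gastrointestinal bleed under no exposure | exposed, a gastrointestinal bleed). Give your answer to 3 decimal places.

Let p₁ = 0.414, p₀ = 0.304.
Under exogeneity and monotonicity, PN = (p₁ − p₀) / p₁.
PN = (0.414 − 0.304) / 0.414 = 0.11 / 0.414 ≈ 0.2657

PN ≈ 0.266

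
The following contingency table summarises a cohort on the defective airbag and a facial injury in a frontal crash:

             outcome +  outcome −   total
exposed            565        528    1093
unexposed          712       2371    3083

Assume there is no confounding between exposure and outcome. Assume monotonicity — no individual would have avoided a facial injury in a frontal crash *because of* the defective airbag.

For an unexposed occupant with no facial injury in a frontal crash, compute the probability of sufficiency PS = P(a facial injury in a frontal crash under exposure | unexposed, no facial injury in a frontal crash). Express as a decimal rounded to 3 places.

p₁ = P(outcome | exposed) = 565/1093 = 0.51693
p₀ = P(outcome | unexposed) = 712/3083 = 0.23094
Under exogeneity and monotonicity, PS = (p₁ − p₀)/(1 − p₀).
PS = (0.51693 − 0.23094) / 0.76906 ≈ 0.3719

PS ≈ 0.372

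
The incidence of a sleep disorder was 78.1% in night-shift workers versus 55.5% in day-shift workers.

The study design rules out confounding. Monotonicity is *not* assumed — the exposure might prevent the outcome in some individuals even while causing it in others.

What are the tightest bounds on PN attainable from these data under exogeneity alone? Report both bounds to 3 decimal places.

p₁ = 0.781, p₀ = 0.555.
Under exogeneity alone the bounds on PN are max{0,(p₁−p₀)/p₁} ≤ PN ≤ min{1,(1−p₀)/p₁}.
  lower = (p₁ − p₀)/p₁ = 0.226 / 0.781 ≈ 0.2894
  upper = min{1, (1 − p₀)/p₁} = 0.445 / 0.781 ≈ 0.5698

0.289 ≤ PN ≤ 0.570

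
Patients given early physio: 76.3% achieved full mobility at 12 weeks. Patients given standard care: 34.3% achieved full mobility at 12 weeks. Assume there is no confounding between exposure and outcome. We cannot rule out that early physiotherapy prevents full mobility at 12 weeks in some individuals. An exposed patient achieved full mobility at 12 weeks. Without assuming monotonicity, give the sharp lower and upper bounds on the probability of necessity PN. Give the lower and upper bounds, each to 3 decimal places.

p₁ = 0.763, p₀ = 0.343.
Under exogeneity alone the bounds on PN are max{0,(p₁−p₀)/p₁} ≤ PN ≤ min{1,(1−p₀)/p₁}.
  lower = (p₁ − p₀)/p₁ = 0.42 / 0.763 ≈ 0.5505
  upper = min{1, (1 − p₀)/p₁} = 0.657 / 0.763 ≈ 0.8611

0.550 ≤ PN ≤ 0.861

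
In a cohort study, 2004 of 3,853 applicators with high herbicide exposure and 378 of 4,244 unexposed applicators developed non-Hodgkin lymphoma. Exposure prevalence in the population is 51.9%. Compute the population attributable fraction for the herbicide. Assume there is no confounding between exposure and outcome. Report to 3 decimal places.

PAF ≈ 0.715

p₁ = P(outcome | exposed) = 2004/3853 = 0.52011
p₀ = P(outcome | unexposed) = 378/4244 = 0.089067
Overall risk P(Y=1) = π·p₁ + (1−π)·p₀ = 0.519×0.52011 + 0.481×0.089067 = 0.31278.
Under exogeneity, PAF = [P(Y=1) − p₀] / P(Y=1).
PAF = (0.31278 − 0.089067) / 0.31278 ≈ 0.7152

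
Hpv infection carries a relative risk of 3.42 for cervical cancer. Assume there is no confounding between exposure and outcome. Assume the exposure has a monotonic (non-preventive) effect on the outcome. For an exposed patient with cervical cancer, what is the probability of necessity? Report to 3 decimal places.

PN ≈ 0.708

Under exogeneity and monotonicity, PN = (RR − 1) / RR = 1 − 1/RR.
PN = (3.42 − 1) / 3.42 = 2.42 / 3.42 ≈ 0.7076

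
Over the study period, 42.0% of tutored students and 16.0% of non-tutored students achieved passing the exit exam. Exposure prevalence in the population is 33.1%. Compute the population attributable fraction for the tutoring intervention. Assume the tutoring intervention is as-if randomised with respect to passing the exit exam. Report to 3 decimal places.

p₁ = 0.42, p₀ = 0.16.
Overall risk P(Y=1) = π·p₁ + (1−π)·p₀ = 0.331×0.42 + 0.669×0.16 = 0.24606.
Under exogeneity, PAF = [P(Y=1) − p₀] / P(Y=1).
PAF = (0.24606 − 0.16) / 0.24606 ≈ 0.3498

PAF ≈ 0.350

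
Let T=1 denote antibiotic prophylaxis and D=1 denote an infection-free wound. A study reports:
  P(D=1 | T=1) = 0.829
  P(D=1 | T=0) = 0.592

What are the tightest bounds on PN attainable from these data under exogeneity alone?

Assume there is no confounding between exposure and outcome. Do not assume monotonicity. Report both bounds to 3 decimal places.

0.286 ≤ PN ≤ 0.492

Let p₁ = 0.829, p₀ = 0.592.
Under exogeneity alone the bounds on PN are max{0,(p₁−p₀)/p₁} ≤ PN ≤ min{1,(1−p₀)/p₁}.
  lower = (p₁ − p₀)/p₁ = 0.237 / 0.829 ≈ 0.2859
  upper = min{1, (1 − p₀)/p₁} = 0.408 / 0.829 ≈ 0.4922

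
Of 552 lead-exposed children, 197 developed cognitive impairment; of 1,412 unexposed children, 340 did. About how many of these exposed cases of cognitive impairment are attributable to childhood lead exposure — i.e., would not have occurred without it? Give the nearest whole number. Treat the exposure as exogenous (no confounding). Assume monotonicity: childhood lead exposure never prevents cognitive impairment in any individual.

p₁ = P(outcome | exposed) = 197/552 = 0.35688
p₀ = P(outcome | unexposed) = 340/1412 = 0.24079
PN = (p₁ − p₀)/p₁ = (0.35688 − 0.24079) / 0.35688 ≈ 0.32529.
Attributable cases ≈ PN × (exposed cases) = 0.32529 × 197 ≈ 64.08.

about 64 cases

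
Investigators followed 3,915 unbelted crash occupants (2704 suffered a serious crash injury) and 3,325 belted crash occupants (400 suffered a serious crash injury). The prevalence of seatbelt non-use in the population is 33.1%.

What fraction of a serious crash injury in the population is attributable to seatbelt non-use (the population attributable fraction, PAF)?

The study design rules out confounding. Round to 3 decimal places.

p₁ = P(outcome | exposed) = 2704/3915 = 0.69068
p₀ = P(outcome | unexposed) = 400/3325 = 0.1203
Overall risk P(Y=1) = π·p₁ + (1−π)·p₀ = 0.331×0.69068 + 0.669×0.1203 = 0.3091.
Under exogeneity, PAF = [P(Y=1) − p₀] / P(Y=1).
PAF = (0.3091 − 0.1203) / 0.3091 ≈ 0.6108

PAF ≈ 0.611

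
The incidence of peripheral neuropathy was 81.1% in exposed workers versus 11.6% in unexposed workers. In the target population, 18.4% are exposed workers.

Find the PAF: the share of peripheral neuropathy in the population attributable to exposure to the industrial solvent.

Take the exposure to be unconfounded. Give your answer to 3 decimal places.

PAF ≈ 0.524

p₁ = 0.811, p₀ = 0.116.
Overall risk P(Y=1) = π·p₁ + (1−π)·p₀ = 0.184×0.811 + 0.816×0.116 = 0.24388.
Under exogeneity, PAF = [P(Y=1) − p₀] / P(Y=1).
PAF = (0.24388 − 0.116) / 0.24388 ≈ 0.5244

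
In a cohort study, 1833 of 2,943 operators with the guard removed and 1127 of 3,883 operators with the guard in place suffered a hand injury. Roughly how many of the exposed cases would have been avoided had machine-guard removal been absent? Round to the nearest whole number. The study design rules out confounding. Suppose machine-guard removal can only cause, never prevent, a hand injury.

about 979 cases

p₁ = P(outcome | exposed) = 1833/2943 = 0.62283
p₀ = P(outcome | unexposed) = 1127/3883 = 0.29024
PN = (p₁ − p₀)/p₁ = (0.62283 − 0.29024) / 0.62283 ≈ 0.53400.
Attributable cases ≈ PN × (exposed cases) = 0.53400 × 1833 ≈ 978.83.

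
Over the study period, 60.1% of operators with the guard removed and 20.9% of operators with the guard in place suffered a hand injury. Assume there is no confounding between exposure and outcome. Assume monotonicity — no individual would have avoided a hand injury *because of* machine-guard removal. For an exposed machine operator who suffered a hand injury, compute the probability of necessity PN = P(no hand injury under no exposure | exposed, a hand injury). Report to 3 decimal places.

p₁ = 0.601, p₀ = 0.209.
Under exogeneity and monotonicity, PN = (p₁ − p₀) / p₁.
PN = (0.601 − 0.209) / 0.601 = 0.392 / 0.601 ≈ 0.6522

PN ≈ 0.652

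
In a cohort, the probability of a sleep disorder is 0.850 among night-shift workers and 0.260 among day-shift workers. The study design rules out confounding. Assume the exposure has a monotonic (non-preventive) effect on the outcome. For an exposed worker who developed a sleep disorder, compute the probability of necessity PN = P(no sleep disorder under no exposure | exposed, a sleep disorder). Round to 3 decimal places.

PN ≈ 0.694

Let p₁ = 0.85, p₀ = 0.26.
Under exogeneity and monotonicity, PN = (p₁ − p₀) / p₁.
PN = (0.85 − 0.26) / 0.85 = 0.59 / 0.85 ≈ 0.6941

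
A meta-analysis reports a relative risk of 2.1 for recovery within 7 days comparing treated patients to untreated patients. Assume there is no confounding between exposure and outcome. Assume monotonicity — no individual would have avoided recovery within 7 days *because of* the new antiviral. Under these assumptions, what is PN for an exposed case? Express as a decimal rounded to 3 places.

PN ≈ 0.524

Under exogeneity and monotonicity, PN = (RR − 1) / RR = 1 − 1/RR.
PN = (2.1 − 1) / 2.1 = 1.1 / 2.1 ≈ 0.5238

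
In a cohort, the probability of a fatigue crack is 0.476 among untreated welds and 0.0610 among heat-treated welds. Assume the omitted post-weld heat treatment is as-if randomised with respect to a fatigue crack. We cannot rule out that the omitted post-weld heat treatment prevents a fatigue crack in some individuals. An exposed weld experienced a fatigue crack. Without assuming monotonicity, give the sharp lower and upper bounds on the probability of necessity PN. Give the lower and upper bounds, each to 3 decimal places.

Let p₁ = 0.476, p₀ = 0.061.
Under exogeneity alone the bounds on PN are max{0,(p₁−p₀)/p₁} ≤ PN ≤ min{1,(1−p₀)/p₁}.
  lower = (p₁ − p₀)/p₁ = 0.415 / 0.476 ≈ 0.8718
  upper = min{1, (1 − p₀)/p₁} = 0.939 / 0.476 ≈ 1.9727 → capped at 1

0.872 ≤ PN ≤ 1.000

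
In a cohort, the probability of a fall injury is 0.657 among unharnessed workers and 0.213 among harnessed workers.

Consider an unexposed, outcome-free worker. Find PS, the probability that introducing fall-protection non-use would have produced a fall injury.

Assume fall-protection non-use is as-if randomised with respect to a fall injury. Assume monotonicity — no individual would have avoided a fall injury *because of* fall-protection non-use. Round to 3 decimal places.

Let p₁ = 0.657, p₀ = 0.213.
Under exogeneity and monotonicity, PS = (p₁ − p₀) / (1 − p₀).
PS = (0.657 − 0.213) / (1 − 0.213) = 0.444 / 0.787 ≈ 0.5642

PS ≈ 0.564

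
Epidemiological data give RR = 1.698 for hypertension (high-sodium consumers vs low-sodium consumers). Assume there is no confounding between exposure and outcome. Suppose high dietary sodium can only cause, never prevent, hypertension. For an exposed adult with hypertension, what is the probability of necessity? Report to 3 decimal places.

Under exogeneity and monotonicity, PN = (RR − 1) / RR = 1 − 1/RR.
PN = (1.698 − 1) / 1.698 = 0.698 / 1.698 ≈ 0.4111

PN ≈ 0.411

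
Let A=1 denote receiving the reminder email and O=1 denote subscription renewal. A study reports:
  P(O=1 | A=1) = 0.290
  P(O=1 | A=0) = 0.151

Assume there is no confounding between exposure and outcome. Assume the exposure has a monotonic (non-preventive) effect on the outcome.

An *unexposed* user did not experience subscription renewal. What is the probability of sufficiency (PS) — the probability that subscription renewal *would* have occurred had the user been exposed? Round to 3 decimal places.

Let p₁ = 0.29, p₀ = 0.151.
Under exogeneity and monotonicity, PS = (p₁ − p₀) / (1 − p₀).
PS = (0.29 − 0.151) / (1 − 0.151) = 0.139 / 0.849 ≈ 0.1637

PS ≈ 0.164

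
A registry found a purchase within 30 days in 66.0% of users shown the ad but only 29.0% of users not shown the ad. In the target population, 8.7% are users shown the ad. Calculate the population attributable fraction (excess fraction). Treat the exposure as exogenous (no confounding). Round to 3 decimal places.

PAF ≈ 0.100

p₁ = 0.66, p₀ = 0.29.
Overall risk P(Y=1) = π·p₁ + (1−π)·p₀ = 0.087×0.66 + 0.913×0.29 = 0.32219.
Under exogeneity, PAF = [P(Y=1) − p₀] / P(Y=1).
PAF = (0.32219 − 0.29) / 0.32219 ≈ 0.0999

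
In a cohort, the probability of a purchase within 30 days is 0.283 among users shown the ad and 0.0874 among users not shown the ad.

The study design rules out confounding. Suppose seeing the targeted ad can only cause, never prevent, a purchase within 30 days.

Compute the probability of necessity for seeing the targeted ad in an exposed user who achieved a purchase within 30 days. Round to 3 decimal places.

PN ≈ 0.691

Let p₁ = 0.283, p₀ = 0.0874.
Under exogeneity and monotonicity, PN = (p₁ − p₀) / p₁.
PN = (0.283 − 0.0874) / 0.283 = 0.1956 / 0.283 ≈ 0.6912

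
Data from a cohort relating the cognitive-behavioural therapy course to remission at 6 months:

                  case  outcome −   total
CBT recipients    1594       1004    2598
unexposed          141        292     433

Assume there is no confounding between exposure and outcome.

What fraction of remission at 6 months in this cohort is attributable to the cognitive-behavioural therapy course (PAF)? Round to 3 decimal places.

PAF ≈ 0.431

p₁ = P(outcome | exposed) = 1594/2598 = 0.61355
p₀ = P(outcome | unexposed) = 141/433 = 0.32564
Exposure prevalence π = 2598/3031 = 0.85714; overall risk P(Y=1) = 0.57242.
Under exogeneity, PAF = [P(Y=1) − p₀]/P(Y=1).
PAF = (0.57242 − 0.32564) / 0.57242 ≈ 0.4311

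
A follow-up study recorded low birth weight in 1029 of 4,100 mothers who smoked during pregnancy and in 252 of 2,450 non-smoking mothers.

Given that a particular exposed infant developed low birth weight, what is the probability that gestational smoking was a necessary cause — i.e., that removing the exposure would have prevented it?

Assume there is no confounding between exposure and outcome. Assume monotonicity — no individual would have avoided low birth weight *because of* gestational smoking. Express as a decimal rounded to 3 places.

p₁ = P(outcome | exposed) = 1029/4100 = 0.25098
p₀ = P(outcome | unexposed) = 252/2450 = 0.10286
Under exogeneity and monotonicity, PN = (p₁ − p₀) / p₁.
PN = (0.25098 − 0.10286) / 0.25098 = 0.14812 / 0.25098 ≈ 0.5902

PN ≈ 0.590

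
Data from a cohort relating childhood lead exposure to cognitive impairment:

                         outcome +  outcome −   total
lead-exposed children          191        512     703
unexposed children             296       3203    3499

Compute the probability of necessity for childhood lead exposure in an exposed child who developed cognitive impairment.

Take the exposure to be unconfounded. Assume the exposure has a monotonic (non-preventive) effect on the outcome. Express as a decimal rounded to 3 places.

PN ≈ 0.689

p₁ = P(outcome | exposed) = 191/703 = 0.27169
p₀ = P(outcome | unexposed) = 296/3499 = 0.084596
Under exogeneity and monotonicity, PN = (p₁ − p₀)/p₁.
PN = (0.27169 − 0.084596) / 0.27169 ≈ 0.6886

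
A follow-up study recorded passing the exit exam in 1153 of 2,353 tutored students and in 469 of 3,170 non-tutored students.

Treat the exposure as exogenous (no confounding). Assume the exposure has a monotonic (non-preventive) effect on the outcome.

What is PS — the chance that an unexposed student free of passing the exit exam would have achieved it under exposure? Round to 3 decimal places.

PS ≈ 0.401

p₁ = P(outcome | exposed) = 1153/2353 = 0.49001
p₀ = P(outcome | unexposed) = 469/3170 = 0.14795
Under exogeneity and monotonicity, PS = (p₁ − p₀) / (1 − p₀).
PS = (0.49001 − 0.14795) / (1 − 0.14795) = 0.34206 / 0.85205 ≈ 0.4015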